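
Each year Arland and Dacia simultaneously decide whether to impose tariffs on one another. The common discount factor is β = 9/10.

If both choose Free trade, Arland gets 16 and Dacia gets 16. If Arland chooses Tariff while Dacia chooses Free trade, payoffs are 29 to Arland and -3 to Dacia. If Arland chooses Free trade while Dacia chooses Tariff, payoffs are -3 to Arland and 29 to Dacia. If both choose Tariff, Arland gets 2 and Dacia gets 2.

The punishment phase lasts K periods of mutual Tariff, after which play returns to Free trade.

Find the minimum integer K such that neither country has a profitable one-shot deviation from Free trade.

2

No profitable deviation requires (16−2)(β+…+β^K) ≥ 29−16, i.e. β+…+β^K ≥ 13/14 ≈ 0.9286.
With β = 9/10, the partial sums are K=1: 0.9000, K=2: 1.7100.
K = 2 is the first length at which the sum reaches 0.9286.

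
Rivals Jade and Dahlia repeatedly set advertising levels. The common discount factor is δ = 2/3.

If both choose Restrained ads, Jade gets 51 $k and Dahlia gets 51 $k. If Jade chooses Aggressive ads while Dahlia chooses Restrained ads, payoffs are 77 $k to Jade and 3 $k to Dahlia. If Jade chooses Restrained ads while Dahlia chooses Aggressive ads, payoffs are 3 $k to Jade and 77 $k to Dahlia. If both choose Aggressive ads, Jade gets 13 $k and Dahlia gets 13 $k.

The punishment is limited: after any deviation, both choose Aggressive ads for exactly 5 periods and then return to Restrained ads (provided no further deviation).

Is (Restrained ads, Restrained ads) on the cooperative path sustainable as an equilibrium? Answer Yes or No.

Yes

IC: δ+…+δ^5 ≥ (77−51)/(51−13) = 13/19.
At δ = 2/3: partial sum = 1.7366 ≥ 0.6842. Cooperation sustainable.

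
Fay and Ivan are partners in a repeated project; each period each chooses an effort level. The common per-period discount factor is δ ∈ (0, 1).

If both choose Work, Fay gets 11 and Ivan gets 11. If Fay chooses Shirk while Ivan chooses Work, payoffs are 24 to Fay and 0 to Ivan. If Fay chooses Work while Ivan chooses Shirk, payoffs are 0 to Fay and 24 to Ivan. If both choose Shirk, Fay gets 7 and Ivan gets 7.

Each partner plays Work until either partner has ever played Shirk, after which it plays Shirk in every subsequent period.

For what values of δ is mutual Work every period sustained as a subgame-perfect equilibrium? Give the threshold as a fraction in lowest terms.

13/17

11/(1−δ) ≥ 24 + 7δ/(1−δ)
11 ≥ 24 − 17δ
δ ≥ 13/17.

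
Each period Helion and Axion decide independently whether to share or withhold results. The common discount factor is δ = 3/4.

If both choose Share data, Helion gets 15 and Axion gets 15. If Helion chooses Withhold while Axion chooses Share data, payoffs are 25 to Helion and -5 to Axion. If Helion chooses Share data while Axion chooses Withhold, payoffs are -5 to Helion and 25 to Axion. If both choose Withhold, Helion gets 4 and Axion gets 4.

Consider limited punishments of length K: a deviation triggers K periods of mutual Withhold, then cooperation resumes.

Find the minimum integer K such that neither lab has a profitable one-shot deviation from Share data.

IC: δ(1−δ^K)/(1−δ) ≥ (25−15)/(15−4) = 10/11.
With δ = 3/4: need 1 − δ^K ≥ 10/11·(1−3/4)/(3/4), i.e. δ^K ≤ 0.6970.
Since (3/4)^1 = 0.7500 and (3/4)^2 = 0.5625, the smallest such K is 2.

2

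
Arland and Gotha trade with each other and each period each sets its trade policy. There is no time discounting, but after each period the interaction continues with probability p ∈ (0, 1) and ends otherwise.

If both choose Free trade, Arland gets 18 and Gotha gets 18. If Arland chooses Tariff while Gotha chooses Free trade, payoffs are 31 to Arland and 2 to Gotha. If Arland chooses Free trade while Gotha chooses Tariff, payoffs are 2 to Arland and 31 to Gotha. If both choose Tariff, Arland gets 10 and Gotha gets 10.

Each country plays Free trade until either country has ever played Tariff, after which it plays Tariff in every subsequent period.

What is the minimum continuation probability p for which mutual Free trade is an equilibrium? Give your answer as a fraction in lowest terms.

13/21

Expected cooperation value is 18 + p·18 + p²·18 + … = 18/(1−p); deviation gives 31 + p·10/(1−p).
18 ≥ 31(1−p) + 10p ⇒ 21p ≥ 13 ⇒ p ≥ 13/21.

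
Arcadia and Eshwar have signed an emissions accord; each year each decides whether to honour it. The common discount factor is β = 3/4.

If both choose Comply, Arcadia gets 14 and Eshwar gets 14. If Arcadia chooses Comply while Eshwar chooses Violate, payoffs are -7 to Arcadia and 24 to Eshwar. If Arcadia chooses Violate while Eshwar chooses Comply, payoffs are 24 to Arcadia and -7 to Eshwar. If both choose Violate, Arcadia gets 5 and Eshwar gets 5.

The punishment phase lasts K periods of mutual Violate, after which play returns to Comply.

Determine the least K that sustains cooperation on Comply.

2

Need Σ_{k=1}^{K} β^k ≥ (24−14)/(14−5) = 1.1111 at β = 3/4.
At K = 1 the sum is 0.7500 < 1.1111; at K = 2 it is 1.3125 ≥ 1.1111.
So the minimum punishment length is K = 2.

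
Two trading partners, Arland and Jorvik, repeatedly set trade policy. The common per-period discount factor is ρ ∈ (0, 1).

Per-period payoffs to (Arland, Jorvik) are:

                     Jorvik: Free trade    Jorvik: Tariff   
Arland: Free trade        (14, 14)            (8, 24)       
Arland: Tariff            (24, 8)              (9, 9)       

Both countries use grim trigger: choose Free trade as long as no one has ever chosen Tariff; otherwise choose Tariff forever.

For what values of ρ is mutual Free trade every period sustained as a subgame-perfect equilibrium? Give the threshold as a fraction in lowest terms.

14/(1−ρ) ≥ 24 + 9ρ/(1−ρ)
14 ≥ 24 − 15ρ
ρ ≥ 10/15 = 2/3.

2/3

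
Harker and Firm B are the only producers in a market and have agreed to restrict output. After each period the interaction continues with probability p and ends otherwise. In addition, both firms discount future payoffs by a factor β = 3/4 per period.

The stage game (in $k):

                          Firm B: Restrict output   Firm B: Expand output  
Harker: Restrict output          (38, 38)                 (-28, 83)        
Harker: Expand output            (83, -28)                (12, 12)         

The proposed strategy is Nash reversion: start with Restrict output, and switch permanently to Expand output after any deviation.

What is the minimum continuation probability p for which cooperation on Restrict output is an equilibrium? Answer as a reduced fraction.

With continuation probability p and discount β, the effective per-period discount factor is βp.
Grim-trigger IC: βp ≥ (83−38)/(83−12) = 45/71.
So p ≥ (45/71)/(3/4) = 60/71.

60/71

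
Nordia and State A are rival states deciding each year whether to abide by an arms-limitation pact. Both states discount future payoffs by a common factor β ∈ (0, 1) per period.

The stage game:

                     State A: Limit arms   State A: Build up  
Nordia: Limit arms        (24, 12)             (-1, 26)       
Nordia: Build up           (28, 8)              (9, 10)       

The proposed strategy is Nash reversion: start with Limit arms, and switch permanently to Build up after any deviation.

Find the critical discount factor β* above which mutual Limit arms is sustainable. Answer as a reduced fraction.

7/8

Nordia: cooperation gives 24 each period; deviation gives 28 once then 9 forever.
  24/(1−β) ≥ 28 + 9β/(1−β) ⇒ β ≥ 4/19.
State A: cooperation gives 12 each period; deviation gives 26 once then 10 forever.
  β ≥ 14/16 = 7/8.
Both must hold, so the binding constraint is State A's: β ≥ 7/8.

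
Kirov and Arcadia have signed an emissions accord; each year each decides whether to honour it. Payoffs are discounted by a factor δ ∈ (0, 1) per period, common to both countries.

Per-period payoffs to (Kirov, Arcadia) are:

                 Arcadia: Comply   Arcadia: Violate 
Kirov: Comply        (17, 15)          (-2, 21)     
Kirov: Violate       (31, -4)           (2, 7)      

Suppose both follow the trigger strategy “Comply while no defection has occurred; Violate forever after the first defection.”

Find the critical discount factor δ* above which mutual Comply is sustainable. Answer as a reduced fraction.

14/29

For Kirov: deviation gain 31−17 = 14, per-period punishment loss 17−2 = 15. IC gives δ ≥ 14/29.
For Arcadia: gain 6, loss 8 per period, so δ ≥ 6/14 = 3/7.
The tighter constraint is Kirov's, so cooperation needs δ ≥ 14/29.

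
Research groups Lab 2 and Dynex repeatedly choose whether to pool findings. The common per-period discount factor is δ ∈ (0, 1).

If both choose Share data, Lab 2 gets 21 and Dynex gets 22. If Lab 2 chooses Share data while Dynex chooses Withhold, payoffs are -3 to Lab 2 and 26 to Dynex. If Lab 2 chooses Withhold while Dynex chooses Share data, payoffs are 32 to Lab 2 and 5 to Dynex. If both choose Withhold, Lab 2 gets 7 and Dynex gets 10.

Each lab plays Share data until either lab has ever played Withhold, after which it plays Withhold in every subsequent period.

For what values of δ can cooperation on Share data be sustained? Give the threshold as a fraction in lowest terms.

Lab 2's threshold: (32−21)/(32−7) = 11/25.
Dynex's threshold: (26−22)/(26−10) = 1/4.
11/25 > 1/4, so Lab 2 binds and δ* = 11/25.

11/25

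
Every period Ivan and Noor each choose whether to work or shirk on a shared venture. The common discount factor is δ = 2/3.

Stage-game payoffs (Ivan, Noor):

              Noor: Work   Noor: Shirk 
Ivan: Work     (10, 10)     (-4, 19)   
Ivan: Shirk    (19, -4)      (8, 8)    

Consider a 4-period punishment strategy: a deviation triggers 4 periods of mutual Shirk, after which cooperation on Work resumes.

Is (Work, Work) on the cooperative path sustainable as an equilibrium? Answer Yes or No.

IC: δ+…+δ^4 ≥ (19−10)/(10−8) = 9/2.
At δ = 2/3: partial sum = 1.6049 < 4.5000. Cooperation not sustainable.

No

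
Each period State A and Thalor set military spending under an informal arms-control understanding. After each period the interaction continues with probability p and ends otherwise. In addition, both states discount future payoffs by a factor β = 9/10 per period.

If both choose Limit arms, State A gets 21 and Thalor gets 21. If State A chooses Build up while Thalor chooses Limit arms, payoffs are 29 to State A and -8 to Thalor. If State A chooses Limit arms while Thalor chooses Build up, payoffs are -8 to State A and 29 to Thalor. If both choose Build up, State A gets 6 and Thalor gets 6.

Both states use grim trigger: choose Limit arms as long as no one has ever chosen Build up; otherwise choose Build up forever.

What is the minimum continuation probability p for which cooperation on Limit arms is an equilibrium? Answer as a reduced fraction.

80/207

Expected continuation weight on next period's payoff is β·p = 9/10·p, which plays the role of the discount factor.
Cooperation requires 9/10·p ≥ (29−21)/(29−6) = 8/23, hence p ≥ 80/207.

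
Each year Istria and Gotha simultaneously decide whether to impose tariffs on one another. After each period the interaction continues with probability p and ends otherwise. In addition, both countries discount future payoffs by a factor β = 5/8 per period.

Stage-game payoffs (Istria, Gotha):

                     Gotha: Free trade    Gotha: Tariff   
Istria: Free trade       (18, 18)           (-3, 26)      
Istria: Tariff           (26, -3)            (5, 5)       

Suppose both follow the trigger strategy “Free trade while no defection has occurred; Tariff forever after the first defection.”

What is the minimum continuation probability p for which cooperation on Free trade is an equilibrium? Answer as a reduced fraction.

64/105

With continuation probability p and discount β, the effective per-period discount factor is βp.
Grim-trigger IC: βp ≥ (26−18)/(26−5) = 8/21.
So p ≥ (8/21)/(5/8) = 64/105.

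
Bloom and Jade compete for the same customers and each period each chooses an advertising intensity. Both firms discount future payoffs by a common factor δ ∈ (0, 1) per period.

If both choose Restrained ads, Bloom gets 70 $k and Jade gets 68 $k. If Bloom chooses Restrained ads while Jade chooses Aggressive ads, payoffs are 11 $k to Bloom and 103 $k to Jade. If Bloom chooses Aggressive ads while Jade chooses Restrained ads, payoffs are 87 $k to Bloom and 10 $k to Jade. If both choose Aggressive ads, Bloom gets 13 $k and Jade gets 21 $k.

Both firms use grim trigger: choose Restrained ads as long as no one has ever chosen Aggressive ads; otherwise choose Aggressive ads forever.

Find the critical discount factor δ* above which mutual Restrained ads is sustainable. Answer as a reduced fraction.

35/82

Bloom's threshold: (87−70)/(87−13) = 17/74.
Jade's threshold: (103−68)/(103−21) = 35/82.
17/74 < 35/82, so Jade binds and δ* = 35/82.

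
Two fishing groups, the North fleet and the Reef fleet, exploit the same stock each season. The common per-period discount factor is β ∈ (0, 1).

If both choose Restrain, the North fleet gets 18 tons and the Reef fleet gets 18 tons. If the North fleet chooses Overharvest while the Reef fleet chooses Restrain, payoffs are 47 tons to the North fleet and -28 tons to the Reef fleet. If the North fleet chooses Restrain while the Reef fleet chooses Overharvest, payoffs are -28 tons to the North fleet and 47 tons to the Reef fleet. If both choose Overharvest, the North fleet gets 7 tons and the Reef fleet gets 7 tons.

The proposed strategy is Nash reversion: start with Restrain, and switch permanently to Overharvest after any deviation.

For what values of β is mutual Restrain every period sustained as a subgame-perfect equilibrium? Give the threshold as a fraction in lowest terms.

29/40

Cooperation forever yields 18 each period: 18/(1−β).
Deviating yields 47 once, then 7 forever: 47 + 7β/(1−β).
No profitable deviation requires 18/(1−β) ≥ 47 + 7β/(1−β).
Multiplying by (1−β): 18 ≥ 47(1−β) + 7β = 47 − 40β.
So 40β ≥ 29, i.e. β ≥ 29/40.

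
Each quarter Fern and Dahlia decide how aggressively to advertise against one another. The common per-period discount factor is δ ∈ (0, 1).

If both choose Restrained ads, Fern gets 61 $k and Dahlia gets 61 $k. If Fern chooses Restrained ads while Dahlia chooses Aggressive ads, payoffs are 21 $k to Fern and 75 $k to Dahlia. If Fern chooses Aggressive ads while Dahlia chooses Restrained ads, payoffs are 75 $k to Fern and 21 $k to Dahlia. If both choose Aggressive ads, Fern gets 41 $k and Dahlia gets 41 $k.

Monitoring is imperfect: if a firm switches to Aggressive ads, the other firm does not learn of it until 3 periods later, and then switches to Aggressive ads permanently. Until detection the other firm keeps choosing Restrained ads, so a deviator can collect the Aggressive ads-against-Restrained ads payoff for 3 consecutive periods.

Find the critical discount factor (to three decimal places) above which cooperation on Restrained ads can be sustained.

0.744

The best deviation is to choose Aggressive ads for all 3 undetected periods, earning 75 each, then 41 forever once detected.
Deviation value: 75(1−δ^3)/(1−δ) + 41δ^3/(1−δ); cooperation value: 61/(1−δ).
IC: 61 ≥ 75(1−δ^3) + 41δ^3 = 75 − 34δ^3.
So δ^3 ≥ 14/34 = 7/17, giving δ ≥ (7/17)^(1/3) ≈ 0.744.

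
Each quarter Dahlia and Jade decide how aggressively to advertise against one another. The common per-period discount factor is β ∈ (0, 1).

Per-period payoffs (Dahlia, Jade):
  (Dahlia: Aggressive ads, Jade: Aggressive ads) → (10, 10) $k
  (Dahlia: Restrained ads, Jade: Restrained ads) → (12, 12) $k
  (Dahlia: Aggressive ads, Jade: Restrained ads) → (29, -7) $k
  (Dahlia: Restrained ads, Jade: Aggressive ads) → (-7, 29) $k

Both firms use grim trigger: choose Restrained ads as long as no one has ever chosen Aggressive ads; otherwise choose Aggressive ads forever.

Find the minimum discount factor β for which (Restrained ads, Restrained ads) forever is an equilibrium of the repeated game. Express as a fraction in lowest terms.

12/(1−β) ≥ 29 + 10β/(1−β)
12 ≥ 29 − 19β
β ≥ 17/19.

17/19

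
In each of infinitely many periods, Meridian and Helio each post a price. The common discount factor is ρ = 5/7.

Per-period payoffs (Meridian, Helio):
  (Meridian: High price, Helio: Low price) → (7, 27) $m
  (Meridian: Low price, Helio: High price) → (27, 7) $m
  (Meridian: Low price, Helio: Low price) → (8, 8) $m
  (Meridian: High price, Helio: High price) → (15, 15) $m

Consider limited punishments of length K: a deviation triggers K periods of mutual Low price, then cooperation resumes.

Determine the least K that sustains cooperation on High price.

4

Need Σ_{k=1}^{K} ρ^k ≥ (27−15)/(15−8) = 1.7143 at ρ = 5/7.
At K = 3 the sum is 1.5889 < 1.7143; at K = 4 it is 1.8492 ≥ 1.7143.
So the minimum punishment length is K = 4.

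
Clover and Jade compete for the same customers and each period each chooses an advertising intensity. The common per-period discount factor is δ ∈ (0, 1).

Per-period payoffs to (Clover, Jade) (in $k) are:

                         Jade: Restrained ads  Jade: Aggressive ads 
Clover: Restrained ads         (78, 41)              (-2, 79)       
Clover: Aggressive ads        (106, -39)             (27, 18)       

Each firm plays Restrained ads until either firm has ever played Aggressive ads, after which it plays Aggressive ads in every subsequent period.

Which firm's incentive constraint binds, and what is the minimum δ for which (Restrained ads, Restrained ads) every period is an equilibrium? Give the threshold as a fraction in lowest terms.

Clover: cooperation gives 78 each period; deviation gives 106 once then 27 forever.
  78/(1−δ) ≥ 106 + 27δ/(1−δ) ⇒ δ ≥ 28/79.
Jade: cooperation gives 41 each period; deviation gives 79 once then 18 forever.
  δ ≥ 38/61.
Both must hold, so the binding constraint is Jade's: δ ≥ 38/61.

Jade; δ ≥ 38/61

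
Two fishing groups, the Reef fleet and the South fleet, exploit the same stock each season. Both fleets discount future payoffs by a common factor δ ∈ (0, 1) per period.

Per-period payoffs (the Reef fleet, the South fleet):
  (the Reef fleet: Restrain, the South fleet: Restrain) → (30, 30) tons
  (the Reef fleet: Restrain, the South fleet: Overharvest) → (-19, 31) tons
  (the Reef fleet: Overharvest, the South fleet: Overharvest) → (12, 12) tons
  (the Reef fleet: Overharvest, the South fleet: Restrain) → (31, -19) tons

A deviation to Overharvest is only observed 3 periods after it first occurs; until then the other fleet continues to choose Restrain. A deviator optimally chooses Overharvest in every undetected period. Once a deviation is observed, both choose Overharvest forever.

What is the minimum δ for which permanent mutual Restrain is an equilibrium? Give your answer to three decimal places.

0.375

Deviating for the 3 undetected periods gains 31−30 = 1 per period over cooperation, then loses 30−12 = 18 per period forever once punishment starts.
Gain: 1(1 + δ + … + δ^2); loss: 18·δ^3/(1−δ).
No profitable deviation ⇔ 1(1−δ^3) ≤ 18·δ^3, i.e. δ^3 ≥ 1/(1+18) = 1/19.
Hence δ ≥ (1/19)^(1/3) ≈ 0.375.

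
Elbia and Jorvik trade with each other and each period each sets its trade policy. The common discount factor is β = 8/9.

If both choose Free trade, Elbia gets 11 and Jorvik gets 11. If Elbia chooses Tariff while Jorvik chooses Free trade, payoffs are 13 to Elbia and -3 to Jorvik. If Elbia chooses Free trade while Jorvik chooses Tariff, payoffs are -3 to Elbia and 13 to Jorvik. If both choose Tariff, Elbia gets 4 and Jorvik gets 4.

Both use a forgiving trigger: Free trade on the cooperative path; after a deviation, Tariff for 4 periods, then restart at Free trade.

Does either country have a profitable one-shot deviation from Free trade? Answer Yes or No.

No

Comparing payoff streams over the 5 periods until play realigns: cooperate → 11(1+β+…+β^4); deviate → 13 + 4(β+…+β^4).
Cooperation is sustained iff (11−4)(β+…+β^4) ≥ 13−11.
β+…+β^4 = 8/9·(1−(8/9)^4)/(1−8/9) = 3.0056, and (13−11)/(11−4) = 0.2857.
3.0056 ≥ 0.2857, so cooperation is sustainable.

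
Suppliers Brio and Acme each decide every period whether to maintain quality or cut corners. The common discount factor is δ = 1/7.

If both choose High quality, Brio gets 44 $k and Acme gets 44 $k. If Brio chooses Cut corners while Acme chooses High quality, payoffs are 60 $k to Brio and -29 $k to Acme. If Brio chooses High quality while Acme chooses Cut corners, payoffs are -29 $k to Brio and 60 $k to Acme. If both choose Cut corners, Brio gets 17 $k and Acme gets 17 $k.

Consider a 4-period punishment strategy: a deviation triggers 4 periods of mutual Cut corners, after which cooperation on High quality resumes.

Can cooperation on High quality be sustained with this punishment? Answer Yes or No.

A one-shot deviation gives 60 now, then 17 for 4 periods, then back to 44.
Gain from deviating: (60−44) today; loss: (44−17) in each of the next 4 periods.
No-deviation condition: (44−17)(δ+…+δ^4) ≥ 60−44, i.e. δ+…+δ^4 ≥ 16/27.
At δ = 1/7: δ+…+δ^4 = 0.1666 < 0.5926.
So cooperation is not sustainable.

No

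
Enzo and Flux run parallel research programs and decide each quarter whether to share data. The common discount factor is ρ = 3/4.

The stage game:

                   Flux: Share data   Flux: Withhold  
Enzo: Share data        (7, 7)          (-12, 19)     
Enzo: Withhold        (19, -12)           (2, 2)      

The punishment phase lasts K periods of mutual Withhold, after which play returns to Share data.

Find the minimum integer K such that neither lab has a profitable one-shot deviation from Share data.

IC: ρ(1−ρ^K)/(1−ρ) ≥ (19−7)/(7−2) = 12/5.
With ρ = 3/4: need 1 − ρ^K ≥ 12/5·(1−3/4)/(3/4), i.e. ρ^K ≤ 0.2000.
Since (3/4)^5 = 0.2373 and (3/4)^6 = 0.1780, the smallest such K is 6.

6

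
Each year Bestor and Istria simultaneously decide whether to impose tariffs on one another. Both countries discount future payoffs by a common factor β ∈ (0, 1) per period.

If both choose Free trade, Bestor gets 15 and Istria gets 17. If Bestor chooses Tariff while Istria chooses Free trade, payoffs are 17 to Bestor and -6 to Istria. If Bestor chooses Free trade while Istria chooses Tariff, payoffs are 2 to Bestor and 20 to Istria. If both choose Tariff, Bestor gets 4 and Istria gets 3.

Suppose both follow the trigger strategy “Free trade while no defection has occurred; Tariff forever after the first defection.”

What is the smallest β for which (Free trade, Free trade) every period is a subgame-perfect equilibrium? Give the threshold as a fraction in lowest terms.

Bestor's threshold: (17−15)/(17−4) = 2/13.
Istria's threshold: (20−17)/(20−3) = 3/17.
2/13 < 3/17, so Istria binds and β* = 3/17.

3/17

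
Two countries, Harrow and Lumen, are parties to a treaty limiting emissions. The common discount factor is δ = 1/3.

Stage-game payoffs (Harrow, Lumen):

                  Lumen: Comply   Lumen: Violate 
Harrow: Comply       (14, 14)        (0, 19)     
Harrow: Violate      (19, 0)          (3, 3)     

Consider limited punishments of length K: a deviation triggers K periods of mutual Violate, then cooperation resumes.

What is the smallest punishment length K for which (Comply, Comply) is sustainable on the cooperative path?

3

Need Σ_{k=1}^{K} δ^k ≥ (19−14)/(14−3) = 0.4545 at δ = 1/3.
At K = 2 the sum is 0.4444 < 0.4545; at K = 3 it is 0.4815 ≥ 0.4545.
So the minimum punishment length is K = 3.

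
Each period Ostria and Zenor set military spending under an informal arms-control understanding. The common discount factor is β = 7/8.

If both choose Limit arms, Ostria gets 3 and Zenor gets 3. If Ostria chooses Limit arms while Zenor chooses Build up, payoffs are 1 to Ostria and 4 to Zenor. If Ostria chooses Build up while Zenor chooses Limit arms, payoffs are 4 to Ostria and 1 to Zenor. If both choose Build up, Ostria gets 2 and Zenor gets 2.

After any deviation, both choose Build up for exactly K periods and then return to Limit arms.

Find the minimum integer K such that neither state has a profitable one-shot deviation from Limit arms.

IC: β(1−β^K)/(1−β) ≥ (4−3)/(3−2) = 1.
With β = 7/8: need 1 − β^K ≥ 1·(1−7/8)/(7/8), i.e. β^K ≤ 0.8571.
Since (7/8)^1 = 0.8750 and (7/8)^2 = 0.7656, the smallest such K is 2.

2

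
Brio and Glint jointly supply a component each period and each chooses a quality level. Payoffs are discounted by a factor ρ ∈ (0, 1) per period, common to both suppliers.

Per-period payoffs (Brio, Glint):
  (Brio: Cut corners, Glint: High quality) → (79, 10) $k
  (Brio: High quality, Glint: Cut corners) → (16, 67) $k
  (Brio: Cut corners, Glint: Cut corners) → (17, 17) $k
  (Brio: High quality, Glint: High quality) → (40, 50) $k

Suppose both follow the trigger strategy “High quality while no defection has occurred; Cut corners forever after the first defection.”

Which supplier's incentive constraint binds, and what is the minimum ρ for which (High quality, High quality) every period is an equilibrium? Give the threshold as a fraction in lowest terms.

Brio; ρ ≥ 39/62

Brio's threshold: (79−40)/(79−17) = 39/62.
Glint's threshold: (67−50)/(67−17) = 17/50.
39/62 > 17/50, so Brio binds and ρ* = 39/62.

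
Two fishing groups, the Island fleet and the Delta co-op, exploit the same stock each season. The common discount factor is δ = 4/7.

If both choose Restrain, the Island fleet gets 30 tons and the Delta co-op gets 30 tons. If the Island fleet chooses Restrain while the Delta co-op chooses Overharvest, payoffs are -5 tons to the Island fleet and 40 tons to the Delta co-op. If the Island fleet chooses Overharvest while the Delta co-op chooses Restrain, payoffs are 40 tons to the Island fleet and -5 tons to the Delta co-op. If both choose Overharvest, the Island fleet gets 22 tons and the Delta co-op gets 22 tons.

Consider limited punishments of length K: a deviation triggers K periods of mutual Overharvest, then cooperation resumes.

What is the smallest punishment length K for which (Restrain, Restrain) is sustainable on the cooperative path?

5

IC: δ(1−δ^K)/(1−δ) ≥ (40−30)/(30−22) = 5/4.
With δ = 4/7: need 1 − δ^K ≥ 5/4·(1−4/7)/(4/7), i.e. δ^K ≤ 0.0625.
Since (4/7)^4 = 0.1066 and (4/7)^5 = 0.0609, the smallest such K is 5.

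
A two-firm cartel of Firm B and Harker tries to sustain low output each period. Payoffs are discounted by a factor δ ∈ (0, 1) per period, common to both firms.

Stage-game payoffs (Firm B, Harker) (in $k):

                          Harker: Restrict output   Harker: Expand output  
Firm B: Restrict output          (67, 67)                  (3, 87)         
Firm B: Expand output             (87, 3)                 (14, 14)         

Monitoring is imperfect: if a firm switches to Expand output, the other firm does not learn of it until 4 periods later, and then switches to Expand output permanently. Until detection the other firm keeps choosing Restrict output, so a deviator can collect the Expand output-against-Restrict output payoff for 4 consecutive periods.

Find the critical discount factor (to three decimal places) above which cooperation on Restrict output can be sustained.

The best deviation is to choose Expand output for all 4 undetected periods, earning 87 each, then 14 forever once detected.
Deviation value: 87(1−δ^4)/(1−δ) + 14δ^4/(1−δ); cooperation value: 67/(1−δ).
IC: 67 ≥ 87(1−δ^4) + 14δ^4 = 87 − 73δ^4.
So δ^4 ≥ 20/73, giving δ ≥ (20/73)^(1/4) ≈ 0.723.

0.723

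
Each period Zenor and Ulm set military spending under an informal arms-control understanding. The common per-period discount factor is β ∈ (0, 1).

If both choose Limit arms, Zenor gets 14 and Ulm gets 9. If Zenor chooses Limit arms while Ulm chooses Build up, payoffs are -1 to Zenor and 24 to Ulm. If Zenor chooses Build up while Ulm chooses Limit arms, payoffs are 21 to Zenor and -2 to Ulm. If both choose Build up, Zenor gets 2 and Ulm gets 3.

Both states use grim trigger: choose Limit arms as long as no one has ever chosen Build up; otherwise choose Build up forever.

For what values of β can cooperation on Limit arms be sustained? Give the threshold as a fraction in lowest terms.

For Zenor: deviation gain 21−14 = 7, per-period punishment loss 14−2 = 12. IC gives β ≥ 7/19.
For Ulm: gain 15, loss 6 per period, so β ≥ 15/21 = 5/7.
The tighter constraint is Ulm's, so cooperation needs β ≥ 5/7.

5/7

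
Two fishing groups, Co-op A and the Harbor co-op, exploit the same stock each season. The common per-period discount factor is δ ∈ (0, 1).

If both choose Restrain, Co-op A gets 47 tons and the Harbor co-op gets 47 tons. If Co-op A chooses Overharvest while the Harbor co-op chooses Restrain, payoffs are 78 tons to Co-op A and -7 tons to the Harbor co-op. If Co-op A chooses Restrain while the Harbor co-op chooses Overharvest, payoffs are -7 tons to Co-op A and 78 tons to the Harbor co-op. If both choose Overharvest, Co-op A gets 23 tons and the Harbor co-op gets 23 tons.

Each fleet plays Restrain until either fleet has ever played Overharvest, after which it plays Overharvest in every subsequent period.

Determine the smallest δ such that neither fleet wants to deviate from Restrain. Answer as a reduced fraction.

One-period gain from deviating is 78 − 47 = 31. The loss is 47 − 23 = 24 in every subsequent period, with present value 24·δ/(1−δ).
Deviation is unprofitable when 24·δ/(1−δ) ≥ 31, i.e. δ/(1−δ) ≥ 31/24.
Equivalently δ ≥ 31/(31+24) = 31/55.

31/55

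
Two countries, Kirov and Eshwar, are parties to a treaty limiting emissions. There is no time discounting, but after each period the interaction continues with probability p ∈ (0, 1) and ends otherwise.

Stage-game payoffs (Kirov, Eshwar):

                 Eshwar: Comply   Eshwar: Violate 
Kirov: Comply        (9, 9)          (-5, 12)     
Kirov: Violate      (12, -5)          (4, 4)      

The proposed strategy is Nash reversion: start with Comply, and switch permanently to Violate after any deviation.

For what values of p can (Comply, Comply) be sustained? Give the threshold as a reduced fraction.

3/8

With no time discounting, the continuation probability p plays the role of the discount factor.
Grim-trigger IC: 9/(1−p) ≥ 12 + 4p/(1−p) ⇒ p ≥ (12−9)/(12−4) = 3/8.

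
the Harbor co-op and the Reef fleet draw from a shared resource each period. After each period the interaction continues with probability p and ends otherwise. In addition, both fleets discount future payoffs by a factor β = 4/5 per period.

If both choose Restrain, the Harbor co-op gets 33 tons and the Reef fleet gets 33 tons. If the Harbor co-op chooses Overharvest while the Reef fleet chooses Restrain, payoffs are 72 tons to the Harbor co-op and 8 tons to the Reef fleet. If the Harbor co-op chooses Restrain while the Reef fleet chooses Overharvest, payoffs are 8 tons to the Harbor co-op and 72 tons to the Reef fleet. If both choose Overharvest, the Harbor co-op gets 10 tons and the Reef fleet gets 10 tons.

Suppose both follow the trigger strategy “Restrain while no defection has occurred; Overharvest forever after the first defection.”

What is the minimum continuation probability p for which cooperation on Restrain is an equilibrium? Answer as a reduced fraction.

195/248

Expected continuation weight on next period's payoff is β·p = 4/5·p, which plays the role of the discount factor.
Cooperation requires 4/5·p ≥ (72−33)/(72−10) = 39/62, hence p ≥ 195/248.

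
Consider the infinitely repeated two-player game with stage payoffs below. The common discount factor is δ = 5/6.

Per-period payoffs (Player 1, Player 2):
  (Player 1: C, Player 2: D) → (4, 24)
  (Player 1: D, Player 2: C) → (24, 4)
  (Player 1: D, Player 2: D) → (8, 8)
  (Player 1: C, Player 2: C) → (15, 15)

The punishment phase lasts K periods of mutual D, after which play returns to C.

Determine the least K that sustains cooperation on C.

2

IC: δ(1−δ^K)/(1−δ) ≥ (24−15)/(15−8) = 9/7.
With δ = 5/6: need 1 − δ^K ≥ 9/7·(1−5/6)/(5/6), i.e. δ^K ≤ 0.7429.
Since (5/6)^1 = 0.8333 and (5/6)^2 = 0.6944, the smallest such K is 2.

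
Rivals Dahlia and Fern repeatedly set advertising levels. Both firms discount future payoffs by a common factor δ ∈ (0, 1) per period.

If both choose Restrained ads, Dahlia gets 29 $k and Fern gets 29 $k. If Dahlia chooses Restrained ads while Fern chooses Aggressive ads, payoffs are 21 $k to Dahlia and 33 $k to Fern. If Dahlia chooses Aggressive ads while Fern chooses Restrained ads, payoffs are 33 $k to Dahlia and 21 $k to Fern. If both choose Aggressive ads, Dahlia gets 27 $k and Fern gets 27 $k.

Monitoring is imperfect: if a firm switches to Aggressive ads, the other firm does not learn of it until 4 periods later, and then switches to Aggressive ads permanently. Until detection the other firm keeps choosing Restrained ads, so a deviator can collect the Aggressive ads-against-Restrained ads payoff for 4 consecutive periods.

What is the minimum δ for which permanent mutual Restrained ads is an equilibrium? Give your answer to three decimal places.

0.904

The best deviation is to choose Aggressive ads for all 4 undetected periods, earning 33 each, then 27 forever once detected.
Deviation value: 33(1−δ^4)/(1−δ) + 27δ^4/(1−δ); cooperation value: 29/(1−δ).
IC: 29 ≥ 33(1−δ^4) + 27δ^4 = 33 − 6δ^4.
So δ^4 ≥ 4/6 = 2/3, giving δ ≥ (2/3)^(1/4) ≈ 0.904.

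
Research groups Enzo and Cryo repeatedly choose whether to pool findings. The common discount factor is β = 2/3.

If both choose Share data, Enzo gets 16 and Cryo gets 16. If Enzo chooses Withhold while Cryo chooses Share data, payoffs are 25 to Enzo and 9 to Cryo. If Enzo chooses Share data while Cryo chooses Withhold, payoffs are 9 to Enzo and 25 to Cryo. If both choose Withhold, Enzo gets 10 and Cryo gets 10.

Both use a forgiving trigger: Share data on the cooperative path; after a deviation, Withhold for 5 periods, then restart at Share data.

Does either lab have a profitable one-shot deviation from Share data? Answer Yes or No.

IC: β+…+β^5 ≥ (25−16)/(16−10) = 3/2.
At β = 2/3: partial sum = 1.7366 ≥ 1.5000. Cooperation sustainable.

No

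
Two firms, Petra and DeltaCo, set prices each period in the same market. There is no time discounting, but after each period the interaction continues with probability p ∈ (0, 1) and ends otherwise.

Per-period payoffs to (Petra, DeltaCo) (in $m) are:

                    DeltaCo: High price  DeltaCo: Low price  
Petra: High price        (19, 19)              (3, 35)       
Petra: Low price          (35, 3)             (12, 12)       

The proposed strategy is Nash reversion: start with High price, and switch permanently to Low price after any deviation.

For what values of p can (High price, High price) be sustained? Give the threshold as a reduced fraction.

With no time discounting, the continuation probability p plays the role of the discount factor.
Grim-trigger IC: 19/(1−p) ≥ 35 + 12p/(1−p) ⇒ p ≥ (35−19)/(35−12) = 16/23.

16/23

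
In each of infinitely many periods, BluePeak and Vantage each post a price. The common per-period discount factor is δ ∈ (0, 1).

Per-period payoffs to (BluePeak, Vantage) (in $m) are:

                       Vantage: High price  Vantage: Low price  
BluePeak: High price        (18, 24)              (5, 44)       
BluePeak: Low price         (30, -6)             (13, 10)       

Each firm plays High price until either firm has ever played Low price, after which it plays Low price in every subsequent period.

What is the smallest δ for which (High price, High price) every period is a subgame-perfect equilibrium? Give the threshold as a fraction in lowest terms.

BluePeak's threshold: (30−18)/(30−13) = 12/17.
Vantage's threshold: (44−24)/(44−10) = 10/17.
12/17 > 10/17, so BluePeak binds and δ* = 12/17.

12/17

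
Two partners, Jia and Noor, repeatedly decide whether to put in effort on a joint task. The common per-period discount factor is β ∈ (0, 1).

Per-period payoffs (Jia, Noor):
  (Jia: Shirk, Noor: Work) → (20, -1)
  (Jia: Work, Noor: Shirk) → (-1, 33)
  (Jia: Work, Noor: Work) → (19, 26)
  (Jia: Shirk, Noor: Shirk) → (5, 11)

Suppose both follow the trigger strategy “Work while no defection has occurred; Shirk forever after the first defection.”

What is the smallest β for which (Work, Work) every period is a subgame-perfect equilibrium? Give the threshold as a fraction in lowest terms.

Jia's threshold: (20−19)/(20−5) = 1/15.
Noor's threshold: (33−26)/(33−11) = 7/22.
1/15 < 7/22, so Noor binds and β* = 7/22.

7/22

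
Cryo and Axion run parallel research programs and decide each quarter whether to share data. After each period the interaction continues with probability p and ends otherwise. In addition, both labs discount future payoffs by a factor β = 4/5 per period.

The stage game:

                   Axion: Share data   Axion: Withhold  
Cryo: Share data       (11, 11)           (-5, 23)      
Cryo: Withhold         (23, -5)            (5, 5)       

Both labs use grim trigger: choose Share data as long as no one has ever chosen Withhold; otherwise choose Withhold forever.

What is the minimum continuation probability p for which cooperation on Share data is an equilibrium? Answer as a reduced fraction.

Expected continuation weight on next period's payoff is β·p = 4/5·p, which plays the role of the discount factor.
Cooperation requires 4/5·p ≥ (23−11)/(23−5) = 2/3, hence p ≥ 5/6.

5/6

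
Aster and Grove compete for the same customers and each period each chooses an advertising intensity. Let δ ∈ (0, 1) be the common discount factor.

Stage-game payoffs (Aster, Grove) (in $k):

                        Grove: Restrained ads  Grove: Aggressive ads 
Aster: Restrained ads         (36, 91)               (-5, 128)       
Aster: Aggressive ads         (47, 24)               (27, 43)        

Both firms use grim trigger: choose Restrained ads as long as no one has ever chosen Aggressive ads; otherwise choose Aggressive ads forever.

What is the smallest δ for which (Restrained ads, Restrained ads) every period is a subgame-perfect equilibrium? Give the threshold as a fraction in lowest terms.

11/20

For Aster: deviation gain 47−36 = 11, per-period punishment loss 36−27 = 9. IC gives δ ≥ 11/20.
For Grove: gain 37, loss 48 per period, so δ ≥ 37/85.
The tighter constraint is Aster's, so cooperation needs δ ≥ 11/20.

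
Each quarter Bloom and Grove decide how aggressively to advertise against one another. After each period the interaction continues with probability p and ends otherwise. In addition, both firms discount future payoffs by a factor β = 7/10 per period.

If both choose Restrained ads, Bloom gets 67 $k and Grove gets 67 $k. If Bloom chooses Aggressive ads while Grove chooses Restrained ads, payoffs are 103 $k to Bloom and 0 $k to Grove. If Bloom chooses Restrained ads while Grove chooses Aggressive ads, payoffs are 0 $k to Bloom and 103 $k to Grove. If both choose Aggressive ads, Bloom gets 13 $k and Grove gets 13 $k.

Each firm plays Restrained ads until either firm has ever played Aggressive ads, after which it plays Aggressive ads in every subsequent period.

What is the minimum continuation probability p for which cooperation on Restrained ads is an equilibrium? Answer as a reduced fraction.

Expected continuation weight on next period's payoff is β·p = 7/10·p, which plays the role of the discount factor.
Cooperation requires 7/10·p ≥ (103−67)/(103−13) = 2/5, hence p ≥ 4/7.

4/7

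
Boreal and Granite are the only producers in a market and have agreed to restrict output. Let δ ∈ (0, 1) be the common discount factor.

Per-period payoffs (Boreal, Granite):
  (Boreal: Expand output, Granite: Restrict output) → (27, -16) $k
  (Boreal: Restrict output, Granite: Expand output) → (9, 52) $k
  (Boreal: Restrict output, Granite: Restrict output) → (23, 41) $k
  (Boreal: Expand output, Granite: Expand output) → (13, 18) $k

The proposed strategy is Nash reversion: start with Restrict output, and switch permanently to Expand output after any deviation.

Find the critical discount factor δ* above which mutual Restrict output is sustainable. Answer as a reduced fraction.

For Boreal: deviation gain 27−23 = 4, per-period punishment loss 23−13 = 10. IC gives δ ≥ 4/14 = 2/7.
For Granite: gain 11, loss 23 per period, so δ ≥ 11/34.
The tighter constraint is Granite's, so cooperation needs δ ≥ 11/34.

11/34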